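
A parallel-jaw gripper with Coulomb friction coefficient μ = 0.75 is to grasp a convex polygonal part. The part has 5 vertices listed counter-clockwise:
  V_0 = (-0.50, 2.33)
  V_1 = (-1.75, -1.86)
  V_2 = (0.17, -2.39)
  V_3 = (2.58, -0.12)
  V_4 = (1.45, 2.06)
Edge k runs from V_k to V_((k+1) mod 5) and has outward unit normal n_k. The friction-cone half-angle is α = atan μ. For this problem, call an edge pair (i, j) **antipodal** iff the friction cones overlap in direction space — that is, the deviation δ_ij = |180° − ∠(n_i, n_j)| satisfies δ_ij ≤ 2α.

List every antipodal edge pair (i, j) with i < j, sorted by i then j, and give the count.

count = 5; pairs: (0,2), (0,3), (1,3), (1,4), (2,4)

α = atan 0.75 = 36.87°;  2α = 73.74°
n_0 = (-0.9583, +0.2859)
n_1 = (-0.2661, -0.9639)
n_2 = (+0.6856, -0.7279)
n_3 = (+0.8878, +0.4602)
n_4 = (+0.1372, +0.9905)
  (0,1): δ = 88.82°  ·
  (0,2): δ = 30.10°  ✓
  (0,3): δ = 44.01°  ✓
  (0,4): δ = 98.73°  ·
  (1,2): δ = 121.28°  ·
  (1,3): δ = 47.17°  ✓
  (1,4): δ = 7.55°  ✓
  (2,3): δ = 105.89°  ·
  (2,4): δ = 51.17°  ✓
  (3,4): δ = 125.28°  ·
antipodal pairs: 5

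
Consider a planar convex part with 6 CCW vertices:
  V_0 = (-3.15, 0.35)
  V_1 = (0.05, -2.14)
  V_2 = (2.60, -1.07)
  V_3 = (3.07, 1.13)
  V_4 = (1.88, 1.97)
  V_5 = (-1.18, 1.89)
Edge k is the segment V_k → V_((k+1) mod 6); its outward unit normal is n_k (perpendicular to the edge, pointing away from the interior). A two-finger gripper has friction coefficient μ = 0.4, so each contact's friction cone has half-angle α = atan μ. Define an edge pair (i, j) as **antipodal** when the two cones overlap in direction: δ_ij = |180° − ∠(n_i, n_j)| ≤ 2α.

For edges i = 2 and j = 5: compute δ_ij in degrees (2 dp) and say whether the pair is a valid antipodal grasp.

α = atan 0.4 = 21.80°;  2α = 43.60°
edge 2: e_2 = (+0.47, +2.20);  n_2 = (+0.9779, -0.2089)
edge 5: e_5 = (-1.97, -1.54);  n_5 = (-0.6159, +0.7878)
∠(n_2, n_5) = 140.07°
δ = |180° − 140.07°| = 39.93°
39.93° ≤ 2α = 43.60°  →  valid

δ = 39.93°, valid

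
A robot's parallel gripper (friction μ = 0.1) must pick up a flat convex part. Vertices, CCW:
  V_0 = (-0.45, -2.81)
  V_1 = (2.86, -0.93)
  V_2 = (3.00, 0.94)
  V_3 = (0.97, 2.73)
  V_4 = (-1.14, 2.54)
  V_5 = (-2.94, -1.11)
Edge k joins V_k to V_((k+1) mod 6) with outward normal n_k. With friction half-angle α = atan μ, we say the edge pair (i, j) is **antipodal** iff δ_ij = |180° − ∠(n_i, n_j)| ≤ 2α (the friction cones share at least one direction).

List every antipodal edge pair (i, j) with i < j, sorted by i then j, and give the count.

count = 1; pairs: (2,5)

α = atan 0.1 = 5.71°;  2α = 11.42°
n_0 = (+0.4939, -0.8695)
n_1 = (+0.9972, -0.0747)
n_2 = (+0.6614, +0.7501)
n_3 = (-0.0897, +0.9960)
n_4 = (-0.8969, +0.4423)
n_5 = (-0.5639, -0.8259)
  (0,1): δ = 123.88°  ·
  (0,2): δ = 71.00°  ·
  (0,3): δ = 24.45°  ·
  (0,4): δ = 34.15°  ·
  (0,5): δ = 116.08°  ·
  (1,2): δ = 127.12°  ·
  (1,3): δ = 80.57°  ·
  (1,4): δ = 21.97°  ·
  (1,5): δ = 59.96°  ·
  (2,3): δ = 133.45°  ·
  (2,4): δ = 74.85°  ·
  (2,5): δ = 7.08°  ✓
  (3,4): δ = 121.40°  ·
  (3,5): δ = 39.47°  ·
  (4,5): δ = 98.07°  ·
antipodal pairs: 1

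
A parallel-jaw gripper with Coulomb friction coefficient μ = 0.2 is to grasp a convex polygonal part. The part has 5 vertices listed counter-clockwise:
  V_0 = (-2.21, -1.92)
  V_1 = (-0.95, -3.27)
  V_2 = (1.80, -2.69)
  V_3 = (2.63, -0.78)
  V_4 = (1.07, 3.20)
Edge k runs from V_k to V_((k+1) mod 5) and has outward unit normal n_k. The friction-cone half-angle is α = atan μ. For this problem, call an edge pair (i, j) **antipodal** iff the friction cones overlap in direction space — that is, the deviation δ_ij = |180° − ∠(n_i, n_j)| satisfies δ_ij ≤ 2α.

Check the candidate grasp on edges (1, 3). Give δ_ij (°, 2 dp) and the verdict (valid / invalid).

α = atan 0.2 = 11.31°;  2α = 22.62°
edge 1: e_1 = (+2.75, +0.58);  n_1 = (+0.2064, -0.9785)
edge 3: e_3 = (-1.56, +3.98);  n_3 = (+0.9310, +0.3649)
∠(n_1, n_3) = 99.49°
δ = |180° − 99.49°| = 80.51°
80.51° > 2α = 22.62°  →  invalid

δ = 80.51°, invalid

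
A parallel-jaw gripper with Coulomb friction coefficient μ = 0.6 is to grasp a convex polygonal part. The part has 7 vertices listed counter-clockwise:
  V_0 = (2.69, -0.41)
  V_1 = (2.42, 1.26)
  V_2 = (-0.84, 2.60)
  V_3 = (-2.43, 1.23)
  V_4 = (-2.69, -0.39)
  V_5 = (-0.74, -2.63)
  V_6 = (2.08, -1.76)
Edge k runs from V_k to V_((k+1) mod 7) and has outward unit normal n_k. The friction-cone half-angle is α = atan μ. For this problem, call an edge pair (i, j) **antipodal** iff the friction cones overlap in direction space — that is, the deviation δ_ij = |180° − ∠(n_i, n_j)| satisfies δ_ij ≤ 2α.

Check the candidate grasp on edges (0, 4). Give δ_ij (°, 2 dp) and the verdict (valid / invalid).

δ = 31.86°, valid

α = atan 0.6 = 30.96°;  2α = 61.93°
edge 0: e_0 = (-0.27, +1.67);  n_0 = (+0.9872, +0.1596)
edge 4: e_4 = (+1.95, -2.24);  n_4 = (-0.7542, -0.6566)
∠(n_0, n_4) = 148.14°
δ = |180° − 148.14°| = 31.86°
31.86° ≤ 2α = 61.93°  →  valid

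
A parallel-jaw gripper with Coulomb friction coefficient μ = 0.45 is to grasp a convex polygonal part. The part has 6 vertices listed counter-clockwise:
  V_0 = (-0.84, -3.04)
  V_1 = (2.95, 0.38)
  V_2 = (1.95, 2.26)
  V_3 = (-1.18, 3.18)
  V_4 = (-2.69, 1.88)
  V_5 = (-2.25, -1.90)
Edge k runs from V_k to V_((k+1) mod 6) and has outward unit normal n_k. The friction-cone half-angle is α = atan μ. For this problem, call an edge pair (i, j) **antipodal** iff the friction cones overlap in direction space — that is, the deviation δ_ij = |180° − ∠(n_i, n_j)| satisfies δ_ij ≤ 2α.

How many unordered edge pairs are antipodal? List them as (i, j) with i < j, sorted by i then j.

α = atan 0.45 = 24.23°;  2α = 48.46°
n_0 = (+0.6699, -0.7424)
n_1 = (+0.8829, +0.4696)
n_2 = (+0.2820, +0.9594)
n_3 = (-0.6524, +0.7578)
n_4 = (-0.9933, -0.1156)
n_5 = (-0.6287, -0.7776)
  (0,1): δ = 104.05°  ·
  (0,2): δ = 58.44°  ·
  (0,3): δ = 1.34°  ✓
  (0,4): δ = 54.58°  ·
  (0,5): δ = 98.98°  ·
  (1,2): δ = 134.39°  ·
  (1,3): δ = 77.28°  ·
  (1,4): δ = 21.37°  ✓
  (1,5): δ = 23.03°  ✓
  (2,3): δ = 122.89°  ·
  (2,4): δ = 66.98°  ·
  (2,5): δ = 22.58°  ✓
  (3,4): δ = 124.09°  ·
  (3,5): δ = 79.68°  ·
  (4,5): δ = 135.60°  ·
antipodal pairs: 4

count = 4; pairs: (0,3), (1,4), (1,5), (2,5)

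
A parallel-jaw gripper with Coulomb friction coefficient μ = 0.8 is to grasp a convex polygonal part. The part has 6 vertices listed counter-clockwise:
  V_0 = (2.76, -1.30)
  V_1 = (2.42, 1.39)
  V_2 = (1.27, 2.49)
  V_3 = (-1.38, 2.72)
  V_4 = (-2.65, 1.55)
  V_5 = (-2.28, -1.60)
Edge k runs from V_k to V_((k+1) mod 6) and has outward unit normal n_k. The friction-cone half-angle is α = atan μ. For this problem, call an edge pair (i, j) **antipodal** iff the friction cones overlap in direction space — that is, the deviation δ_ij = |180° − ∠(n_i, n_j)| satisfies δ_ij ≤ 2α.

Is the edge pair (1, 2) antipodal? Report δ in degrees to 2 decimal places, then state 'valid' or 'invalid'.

δ = 141.23°, invalid

α = atan 0.8 = 38.66°;  2α = 77.32°
edge 1: e_1 = (-1.15, +1.10);  n_1 = (+0.6912, +0.7226)
edge 2: e_2 = (-2.65, +0.23);  n_2 = (+0.0865, +0.9963)
∠(n_1, n_2) = 38.77°
δ = |180° − 38.77°| = 141.23°
141.23° > 2α = 77.32°  →  invalid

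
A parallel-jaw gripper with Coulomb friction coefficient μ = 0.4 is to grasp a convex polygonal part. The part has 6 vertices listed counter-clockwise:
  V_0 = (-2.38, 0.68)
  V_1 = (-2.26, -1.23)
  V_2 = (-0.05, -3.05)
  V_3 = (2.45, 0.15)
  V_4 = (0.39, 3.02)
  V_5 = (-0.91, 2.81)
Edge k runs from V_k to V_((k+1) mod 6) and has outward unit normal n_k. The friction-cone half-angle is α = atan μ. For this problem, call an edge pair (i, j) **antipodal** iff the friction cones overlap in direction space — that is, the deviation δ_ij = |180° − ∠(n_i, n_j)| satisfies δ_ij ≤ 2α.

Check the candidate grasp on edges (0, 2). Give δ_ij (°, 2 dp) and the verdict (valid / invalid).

δ = 41.59°, valid

α = atan 0.4 = 21.80°;  2α = 43.60°
edge 0: e_0 = (+0.12, -1.91);  n_0 = (-0.9980, -0.0627)
edge 2: e_2 = (+2.50, +3.20);  n_2 = (+0.7880, -0.6156)
∠(n_0, n_2) = 138.41°
δ = |180° − 138.41°| = 41.59°
41.59° ≤ 2α = 43.60°  →  valid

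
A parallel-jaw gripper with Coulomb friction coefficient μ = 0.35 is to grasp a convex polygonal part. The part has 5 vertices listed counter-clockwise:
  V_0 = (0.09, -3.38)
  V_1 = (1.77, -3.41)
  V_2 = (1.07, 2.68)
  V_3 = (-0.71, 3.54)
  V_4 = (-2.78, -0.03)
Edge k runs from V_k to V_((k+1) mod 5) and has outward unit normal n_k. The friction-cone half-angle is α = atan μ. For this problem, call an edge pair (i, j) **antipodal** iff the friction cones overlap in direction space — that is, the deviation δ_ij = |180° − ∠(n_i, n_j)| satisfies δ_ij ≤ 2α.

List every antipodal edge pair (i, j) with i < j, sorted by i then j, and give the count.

α = atan 0.35 = 19.29°;  2α = 38.58°
n_0 = (-0.0179, -0.9998)
n_1 = (+0.9935, +0.1142)
n_2 = (+0.4350, +0.9004)
n_3 = (-0.8651, +0.5016)
n_4 = (-0.7594, -0.6506)
  (0,1): δ = 82.42°  ·
  (0,2): δ = 24.76°  ✓
  (0,3): δ = 60.92°  ·
  (0,4): δ = 131.61°  ·
  (1,2): δ = 122.34°  ·
  (1,3): δ = 36.66°  ✓
  (1,4): δ = 34.03°  ✓
  (2,3): δ = 94.32°  ·
  (2,4): δ = 23.63°  ✓
  (3,4): δ = 109.31°  ·
antipodal pairs: 4

count = 4; pairs: (0,2), (1,3), (1,4), (2,4)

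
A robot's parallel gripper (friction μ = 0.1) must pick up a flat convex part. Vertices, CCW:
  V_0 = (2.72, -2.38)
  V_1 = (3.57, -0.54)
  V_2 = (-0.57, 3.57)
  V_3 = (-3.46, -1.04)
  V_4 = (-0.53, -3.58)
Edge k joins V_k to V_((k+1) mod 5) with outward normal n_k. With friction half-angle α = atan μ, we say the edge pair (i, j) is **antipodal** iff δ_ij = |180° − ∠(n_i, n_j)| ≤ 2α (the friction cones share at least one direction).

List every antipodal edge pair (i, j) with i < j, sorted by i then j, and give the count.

α = atan 0.1 = 5.71°;  2α = 11.42°
n_0 = (+0.9078, -0.4194)
n_1 = (+0.7045, +0.7097)
n_2 = (-0.8473, +0.5312)
n_3 = (-0.6550, -0.7556)
n_4 = (+0.3464, -0.9381)
  (0,1): δ = 110.00°  ·
  (0,2): δ = 7.29°  ✓
  (0,3): δ = 73.87°  ·
  (0,4): δ = 135.06°  ·
  (1,2): δ = 77.29°  ·
  (1,3): δ = 3.87°  ✓
  (1,4): δ = 65.06°  ·
  (2,3): δ = 98.84°  ·
  (2,4): δ = 37.65°  ·
  (3,4): δ = 118.81°  ·
antipodal pairs: 2

count = 2; pairs: (0,2), (1,3)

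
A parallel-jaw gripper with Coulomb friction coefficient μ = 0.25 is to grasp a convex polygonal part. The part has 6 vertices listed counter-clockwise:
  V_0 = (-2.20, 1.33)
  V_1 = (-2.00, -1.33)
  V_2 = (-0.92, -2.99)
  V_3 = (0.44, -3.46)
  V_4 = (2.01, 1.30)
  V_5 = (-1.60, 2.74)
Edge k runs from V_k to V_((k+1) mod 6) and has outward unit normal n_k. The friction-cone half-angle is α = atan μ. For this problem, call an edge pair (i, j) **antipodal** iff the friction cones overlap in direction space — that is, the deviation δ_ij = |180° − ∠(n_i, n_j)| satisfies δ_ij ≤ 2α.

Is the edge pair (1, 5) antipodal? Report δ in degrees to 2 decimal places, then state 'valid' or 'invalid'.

α = atan 0.25 = 14.04°;  2α = 28.07°
edge 1: e_1 = (+1.08, -1.66);  n_1 = (-0.8382, -0.5453)
edge 5: e_5 = (-0.60, -1.41);  n_5 = (-0.9202, +0.3916)
∠(n_1, n_5) = 56.10°
δ = |180° − 56.10°| = 123.90°
123.90° > 2α = 28.07°  →  invalid

δ = 123.90°, invalid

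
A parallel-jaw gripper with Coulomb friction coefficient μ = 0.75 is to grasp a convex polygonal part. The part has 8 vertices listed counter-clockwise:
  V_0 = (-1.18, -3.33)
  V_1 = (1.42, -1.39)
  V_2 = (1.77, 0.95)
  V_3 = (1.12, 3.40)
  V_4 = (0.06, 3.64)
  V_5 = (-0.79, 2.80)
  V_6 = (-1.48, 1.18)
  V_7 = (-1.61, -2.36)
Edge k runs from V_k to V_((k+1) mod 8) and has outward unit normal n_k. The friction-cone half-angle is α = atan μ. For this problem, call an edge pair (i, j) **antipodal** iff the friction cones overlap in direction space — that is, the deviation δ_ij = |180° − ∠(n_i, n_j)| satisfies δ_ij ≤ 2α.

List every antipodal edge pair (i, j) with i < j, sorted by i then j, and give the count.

α = atan 0.75 = 36.87°;  2α = 73.74°
n_0 = (+0.5980, -0.8015)
n_1 = (+0.9890, -0.1479)
n_2 = (+0.9666, +0.2564)
n_3 = (+0.2208, +0.9753)
n_4 = (-0.7029, +0.7113)
n_5 = (-0.9200, +0.3919)
n_6 = (-0.9993, +0.0367)
n_7 = (-0.9142, -0.4053)
  (0,1): δ = 135.24°  ·
  (0,2): δ = 111.87°  ·
  (0,3): δ = 49.49°  ✓
  (0,4): δ = 7.93°  ✓
  (0,5): δ = 30.20°  ✓
  (0,6): δ = 51.17°  ✓
  (0,7): δ = 77.18°  ·
  (1,2): δ = 156.63°  ·
  (1,3): δ = 94.25°  ·
  (1,4): δ = 36.83°  ✓
  (1,5): δ = 14.56°  ✓
  (1,6): δ = 6.40°  ✓
  (1,7): δ = 32.41°  ✓
  (2,3): δ = 117.62°  ·
  (2,4): δ = 60.20°  ✓
  (2,5): δ = 37.93°  ✓
  (2,6): δ = 16.96°  ✓
  (2,7): δ = 9.05°  ✓
  (3,4): δ = 122.58°  ·
  (3,5): δ = 100.31°  ·
  (3,6): δ = 79.35°  ·
  (3,7): δ = 53.33°  ✓
  (4,5): δ = 157.73°  ·
  (4,6): δ = 136.76°  ·
  (4,7): δ = 110.75°  ·
  (5,6): δ = 159.03°  ·
  (5,7): δ = 133.02°  ·
  (6,7): δ = 153.99°  ·
antipodal pairs: 13

count = 13; pairs: (0,3), (0,4), (0,5), (0,6), (1,4), (1,5), (1,6), (1,7), (2,4), (2,5), (2,6), (2,7), (3,7)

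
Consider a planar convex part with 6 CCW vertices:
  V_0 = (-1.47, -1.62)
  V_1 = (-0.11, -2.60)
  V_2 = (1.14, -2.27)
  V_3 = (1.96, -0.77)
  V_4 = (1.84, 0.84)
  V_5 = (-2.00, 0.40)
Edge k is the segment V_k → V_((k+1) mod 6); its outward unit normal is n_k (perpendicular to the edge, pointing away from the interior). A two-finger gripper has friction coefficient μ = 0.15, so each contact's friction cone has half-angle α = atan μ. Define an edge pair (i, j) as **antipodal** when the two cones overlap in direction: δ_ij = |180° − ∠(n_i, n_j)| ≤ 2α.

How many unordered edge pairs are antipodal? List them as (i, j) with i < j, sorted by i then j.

α = atan 0.15 = 8.53°;  2α = 17.06°
n_0 = (-0.5846, -0.8113)
n_1 = (+0.2553, -0.9669)
n_2 = (+0.8774, -0.4797)
n_3 = (+0.9972, +0.0743)
n_4 = (-0.1138, +0.9935)
n_5 = (-0.9673, -0.2538)
  (0,1): δ = 129.44°  ·
  (0,2): δ = 82.89°  ·
  (0,3): δ = 49.96°  ·
  (0,4): δ = 42.31°  ·
  (0,5): δ = 140.48°  ·
  (1,2): δ = 133.45°  ·
  (1,3): δ = 100.53°  ·
  (1,4): δ = 8.25°  ✓
  (1,5): δ = 89.91°  ·
  (2,3): δ = 147.07°  ·
  (2,4): δ = 54.80°  ·
  (2,5): δ = 43.37°  ·
  (3,4): δ = 87.73°  ·
  (3,5): δ = 10.44°  ✓
  (4,5): δ = 81.83°  ·
antipodal pairs: 2

count = 2; pairs: (1,4), (3,5)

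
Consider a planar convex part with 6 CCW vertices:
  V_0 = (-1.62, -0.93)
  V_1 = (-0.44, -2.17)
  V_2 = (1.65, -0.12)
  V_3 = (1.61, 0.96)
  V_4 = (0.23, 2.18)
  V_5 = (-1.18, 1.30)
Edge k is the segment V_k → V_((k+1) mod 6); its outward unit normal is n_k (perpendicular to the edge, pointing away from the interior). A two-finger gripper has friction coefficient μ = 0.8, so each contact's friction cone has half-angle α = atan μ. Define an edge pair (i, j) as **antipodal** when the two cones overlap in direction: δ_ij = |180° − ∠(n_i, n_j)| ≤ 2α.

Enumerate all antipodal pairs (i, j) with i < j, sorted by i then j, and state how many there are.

α = atan 0.8 = 38.66°;  2α = 77.32°
n_0 = (-0.7244, -0.6894)
n_1 = (+0.7002, -0.7139)
n_2 = (+0.9993, +0.0370)
n_3 = (+0.6623, +0.7492)
n_4 = (-0.5295, +0.8483)
n_5 = (-0.9811, +0.1936)
  (0,1): δ = 89.13°  ·
  (0,2): δ = 41.46°  ✓
  (0,3): δ = 4.94°  ✓
  (0,4): δ = 78.39°  ·
  (0,5): δ = 125.26°  ·
  (1,2): δ = 132.33°  ·
  (1,3): δ = 85.92°  ·
  (1,4): δ = 12.48°  ✓
  (1,5): δ = 34.39°  ✓
  (2,3): δ = 133.60°  ·
  (2,4): δ = 60.15°  ✓
  (2,5): δ = 13.28°  ✓
  (3,4): δ = 106.55°  ·
  (3,5): δ = 59.68°  ✓
  (4,5): δ = 133.13°  ·
antipodal pairs: 7

count = 7; pairs: (0,2), (0,3), (1,4), (1,5), (2,4), (2,5), (3,5)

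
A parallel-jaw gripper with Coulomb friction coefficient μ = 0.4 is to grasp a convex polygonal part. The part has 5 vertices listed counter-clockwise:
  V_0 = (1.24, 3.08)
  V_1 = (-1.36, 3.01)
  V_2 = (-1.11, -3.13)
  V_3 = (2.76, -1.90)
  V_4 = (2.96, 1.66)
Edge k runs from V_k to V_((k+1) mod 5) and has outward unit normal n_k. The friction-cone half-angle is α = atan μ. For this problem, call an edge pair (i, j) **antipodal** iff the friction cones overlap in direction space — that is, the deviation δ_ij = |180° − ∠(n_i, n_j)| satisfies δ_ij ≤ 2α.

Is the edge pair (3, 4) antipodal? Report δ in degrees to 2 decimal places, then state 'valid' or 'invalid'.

δ = 126.33°, invalid

α = atan 0.4 = 21.80°;  2α = 43.60°
edge 3: e_3 = (+0.20, +3.56);  n_3 = (+0.9984, -0.0561)
edge 4: e_4 = (-1.72, +1.42);  n_4 = (+0.6366, +0.7712)
∠(n_3, n_4) = 53.67°
δ = |180° − 53.67°| = 126.33°
126.33° > 2α = 43.60°  →  invalid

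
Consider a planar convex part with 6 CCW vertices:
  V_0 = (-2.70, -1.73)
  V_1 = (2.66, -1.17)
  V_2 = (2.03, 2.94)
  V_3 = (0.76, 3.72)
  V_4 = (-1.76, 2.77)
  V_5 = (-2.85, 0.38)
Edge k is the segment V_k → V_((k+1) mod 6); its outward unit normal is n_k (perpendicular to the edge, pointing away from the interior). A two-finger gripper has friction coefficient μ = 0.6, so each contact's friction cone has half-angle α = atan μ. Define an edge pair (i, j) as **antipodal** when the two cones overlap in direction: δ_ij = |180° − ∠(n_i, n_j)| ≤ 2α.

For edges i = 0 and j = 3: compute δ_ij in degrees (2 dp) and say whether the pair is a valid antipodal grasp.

δ = 14.69°, valid

α = atan 0.6 = 30.96°;  2α = 61.93°
edge 0: e_0 = (+5.36, +0.56);  n_0 = (+0.1039, -0.9946)
edge 3: e_3 = (-2.52, -0.95);  n_3 = (-0.3528, +0.9357)
∠(n_0, n_3) = 165.31°
δ = |180° − 165.31°| = 14.69°
14.69° ≤ 2α = 61.93°  →  valid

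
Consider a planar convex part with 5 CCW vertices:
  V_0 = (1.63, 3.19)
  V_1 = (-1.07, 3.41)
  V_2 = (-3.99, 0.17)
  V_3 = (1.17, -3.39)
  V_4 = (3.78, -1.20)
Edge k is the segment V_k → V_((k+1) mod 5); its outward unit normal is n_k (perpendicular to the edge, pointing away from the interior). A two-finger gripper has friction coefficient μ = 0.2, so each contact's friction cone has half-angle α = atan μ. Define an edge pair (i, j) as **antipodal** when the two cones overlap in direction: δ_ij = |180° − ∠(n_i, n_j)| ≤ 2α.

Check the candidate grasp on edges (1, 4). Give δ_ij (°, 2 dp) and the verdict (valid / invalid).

α = atan 0.2 = 11.31°;  2α = 22.62°
edge 1: e_1 = (-2.92, -3.24);  n_1 = (-0.7428, +0.6695)
edge 4: e_4 = (-2.15, +4.39);  n_4 = (+0.8981, +0.4398)
∠(n_1, n_4) = 111.88°
δ = |180° − 111.88°| = 68.12°
68.12° > 2α = 22.62°  →  invalid

δ = 68.12°, invalid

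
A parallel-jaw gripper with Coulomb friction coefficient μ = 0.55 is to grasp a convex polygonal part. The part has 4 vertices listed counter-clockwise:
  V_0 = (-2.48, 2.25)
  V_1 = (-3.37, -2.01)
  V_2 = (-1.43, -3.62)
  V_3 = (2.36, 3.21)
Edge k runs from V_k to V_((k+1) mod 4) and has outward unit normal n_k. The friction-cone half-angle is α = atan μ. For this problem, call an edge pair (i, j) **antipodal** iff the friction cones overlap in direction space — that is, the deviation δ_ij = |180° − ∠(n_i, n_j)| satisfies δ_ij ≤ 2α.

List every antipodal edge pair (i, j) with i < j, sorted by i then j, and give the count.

α = atan 0.55 = 28.81°;  2α = 57.62°
n_0 = (-0.9789, +0.2045)
n_1 = (-0.6386, -0.7695)
n_2 = (+0.8744, -0.4852)
n_3 = (-0.1946, +0.9809)
  (0,1): δ = 117.89°  ·
  (0,2): δ = 17.23°  ✓
  (0,3): δ = 113.02°  ·
  (1,2): δ = 79.34°  ·
  (1,3): δ = 50.91°  ✓
  (2,3): δ = 49.76°  ✓
antipodal pairs: 3

count = 3; pairs: (0,2), (1,3), (2,3)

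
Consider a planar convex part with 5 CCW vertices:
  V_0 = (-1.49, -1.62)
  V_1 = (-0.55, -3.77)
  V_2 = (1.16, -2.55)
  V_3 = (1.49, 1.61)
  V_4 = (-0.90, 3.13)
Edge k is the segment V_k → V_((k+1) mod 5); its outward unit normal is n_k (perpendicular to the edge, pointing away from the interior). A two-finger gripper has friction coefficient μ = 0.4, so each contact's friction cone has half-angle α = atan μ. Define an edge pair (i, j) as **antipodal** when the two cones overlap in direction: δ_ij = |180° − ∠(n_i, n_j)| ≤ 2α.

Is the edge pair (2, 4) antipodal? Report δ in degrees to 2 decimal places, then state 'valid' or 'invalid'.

δ = 2.54°, valid

α = atan 0.4 = 21.80°;  2α = 43.60°
edge 2: e_2 = (+0.33, +4.16);  n_2 = (+0.9969, -0.0791)
edge 4: e_4 = (-0.59, -4.75);  n_4 = (-0.9924, +0.1233)
∠(n_2, n_4) = 177.46°
δ = |180° − 177.46°| = 2.54°
2.54° ≤ 2α = 43.60°  →  valid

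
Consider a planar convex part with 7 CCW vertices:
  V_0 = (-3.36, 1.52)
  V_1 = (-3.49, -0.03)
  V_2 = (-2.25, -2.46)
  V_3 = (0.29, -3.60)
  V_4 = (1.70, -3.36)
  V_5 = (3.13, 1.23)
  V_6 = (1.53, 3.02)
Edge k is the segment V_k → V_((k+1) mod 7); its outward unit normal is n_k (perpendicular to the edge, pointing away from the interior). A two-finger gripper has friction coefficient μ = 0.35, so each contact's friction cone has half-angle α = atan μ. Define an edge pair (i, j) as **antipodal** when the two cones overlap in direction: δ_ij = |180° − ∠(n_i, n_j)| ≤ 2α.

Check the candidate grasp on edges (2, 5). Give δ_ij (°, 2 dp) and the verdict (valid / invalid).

δ = 24.04°, valid

α = atan 0.35 = 19.29°;  2α = 38.58°
edge 2: e_2 = (+2.54, -1.14);  n_2 = (-0.4095, -0.9123)
edge 5: e_5 = (-1.60, +1.79);  n_5 = (+0.7456, +0.6664)
∠(n_2, n_5) = 155.96°
δ = |180° − 155.96°| = 24.04°
24.04° ≤ 2α = 38.58°  →  valid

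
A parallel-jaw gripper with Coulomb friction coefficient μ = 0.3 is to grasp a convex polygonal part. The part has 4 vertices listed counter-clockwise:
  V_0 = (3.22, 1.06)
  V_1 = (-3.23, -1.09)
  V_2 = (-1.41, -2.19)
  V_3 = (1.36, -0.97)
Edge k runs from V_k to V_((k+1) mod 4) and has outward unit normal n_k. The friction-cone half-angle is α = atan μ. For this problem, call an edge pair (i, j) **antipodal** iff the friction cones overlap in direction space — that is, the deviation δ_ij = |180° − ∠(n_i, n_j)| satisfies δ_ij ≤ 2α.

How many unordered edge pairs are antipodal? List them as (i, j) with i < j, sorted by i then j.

count = 2; pairs: (0,2), (0,3)

α = atan 0.3 = 16.70°;  2α = 33.40°
n_0 = (-0.3162, +0.9487)
n_1 = (-0.5173, -0.8558)
n_2 = (+0.4031, -0.9152)
n_3 = (+0.7373, -0.6756)
  (0,1): δ = 49.58°  ·
  (0,2): δ = 5.34°  ✓
  (0,3): δ = 29.07°  ✓
  (1,2): δ = 125.08°  ·
  (1,3): δ = 101.35°  ·
  (2,3): δ = 156.27°  ·
antipodal pairs: 2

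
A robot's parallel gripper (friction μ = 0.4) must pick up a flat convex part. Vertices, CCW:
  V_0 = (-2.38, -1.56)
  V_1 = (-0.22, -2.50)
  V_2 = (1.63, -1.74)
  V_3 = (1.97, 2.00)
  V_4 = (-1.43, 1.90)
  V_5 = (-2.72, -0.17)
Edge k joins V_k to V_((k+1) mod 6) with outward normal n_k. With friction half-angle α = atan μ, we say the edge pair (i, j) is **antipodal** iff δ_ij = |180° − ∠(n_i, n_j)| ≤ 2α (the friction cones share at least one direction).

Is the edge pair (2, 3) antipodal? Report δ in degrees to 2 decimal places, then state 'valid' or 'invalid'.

α = atan 0.4 = 21.80°;  2α = 43.60°
edge 2: e_2 = (+0.34, +3.74);  n_2 = (+0.9959, -0.0905)
edge 3: e_3 = (-3.40, -0.10);  n_3 = (-0.0294, +0.9996)
∠(n_2, n_3) = 96.88°
δ = |180° − 96.88°| = 83.12°
83.12° > 2α = 43.60°  →  invalid

δ = 83.12°, invalid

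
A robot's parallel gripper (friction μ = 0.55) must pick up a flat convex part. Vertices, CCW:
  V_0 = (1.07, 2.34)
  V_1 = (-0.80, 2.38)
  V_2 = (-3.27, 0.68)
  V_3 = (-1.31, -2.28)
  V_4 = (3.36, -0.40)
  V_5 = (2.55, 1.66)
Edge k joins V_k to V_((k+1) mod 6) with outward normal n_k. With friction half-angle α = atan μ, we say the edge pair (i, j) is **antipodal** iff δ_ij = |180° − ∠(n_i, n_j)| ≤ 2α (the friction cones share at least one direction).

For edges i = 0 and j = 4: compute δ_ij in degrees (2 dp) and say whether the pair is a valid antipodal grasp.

δ = 112.69°, invalid

α = atan 0.55 = 28.81°;  2α = 57.62°
edge 0: e_0 = (-1.87, +0.04);  n_0 = (+0.0214, +0.9998)
edge 4: e_4 = (-0.81, +2.06);  n_4 = (+0.9306, +0.3659)
∠(n_0, n_4) = 67.31°
δ = |180° − 67.31°| = 112.69°
112.69° > 2α = 57.62°  →  invalid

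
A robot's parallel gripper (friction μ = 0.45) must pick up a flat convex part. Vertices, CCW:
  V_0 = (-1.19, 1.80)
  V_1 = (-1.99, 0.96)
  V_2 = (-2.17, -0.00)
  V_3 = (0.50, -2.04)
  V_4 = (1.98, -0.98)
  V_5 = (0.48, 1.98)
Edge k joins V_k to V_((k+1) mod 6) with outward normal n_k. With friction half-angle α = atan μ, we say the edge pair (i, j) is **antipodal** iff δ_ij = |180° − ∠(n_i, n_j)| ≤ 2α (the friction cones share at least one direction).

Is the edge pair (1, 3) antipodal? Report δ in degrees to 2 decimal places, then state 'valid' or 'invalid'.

α = atan 0.45 = 24.23°;  2α = 48.46°
edge 1: e_1 = (-0.18, -0.96);  n_1 = (-0.9829, +0.1843)
edge 3: e_3 = (+1.48, +1.06);  n_3 = (+0.5823, -0.8130)
∠(n_1, n_3) = 136.23°
δ = |180° − 136.23°| = 43.77°
43.77° ≤ 2α = 48.46°  →  valid

δ = 43.77°, valid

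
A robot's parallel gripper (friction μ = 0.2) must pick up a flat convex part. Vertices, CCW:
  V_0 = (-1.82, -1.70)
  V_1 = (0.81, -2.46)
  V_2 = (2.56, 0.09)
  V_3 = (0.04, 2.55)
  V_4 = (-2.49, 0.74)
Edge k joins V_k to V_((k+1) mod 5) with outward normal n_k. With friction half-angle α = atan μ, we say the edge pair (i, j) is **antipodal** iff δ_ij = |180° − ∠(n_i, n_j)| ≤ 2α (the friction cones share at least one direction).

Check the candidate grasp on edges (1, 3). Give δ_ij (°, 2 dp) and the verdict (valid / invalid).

α = atan 0.2 = 11.31°;  2α = 22.62°
edge 1: e_1 = (+1.75, +2.55);  n_1 = (+0.8245, -0.5658)
edge 3: e_3 = (-2.53, -1.81);  n_3 = (-0.5818, +0.8133)
∠(n_1, n_3) = 160.04°
δ = |180° − 160.04°| = 19.96°
19.96° ≤ 2α = 22.62°  →  valid

δ = 19.96°, valid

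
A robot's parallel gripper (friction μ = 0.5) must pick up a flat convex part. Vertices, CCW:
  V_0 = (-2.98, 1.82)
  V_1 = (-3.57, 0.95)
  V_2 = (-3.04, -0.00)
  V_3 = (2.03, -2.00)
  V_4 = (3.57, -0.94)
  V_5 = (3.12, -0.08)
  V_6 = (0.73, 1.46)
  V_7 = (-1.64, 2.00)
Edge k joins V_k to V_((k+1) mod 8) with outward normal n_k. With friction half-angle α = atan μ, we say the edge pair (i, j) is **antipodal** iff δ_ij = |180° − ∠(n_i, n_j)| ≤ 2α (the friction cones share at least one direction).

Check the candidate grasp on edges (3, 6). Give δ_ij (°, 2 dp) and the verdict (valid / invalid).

δ = 47.38°, valid

α = atan 0.5 = 26.57°;  2α = 53.13°
edge 3: e_3 = (+1.54, +1.06);  n_3 = (+0.5670, -0.8237)
edge 6: e_6 = (-2.37, +0.54);  n_6 = (+0.2222, +0.9750)
∠(n_3, n_6) = 132.62°
δ = |180° − 132.62°| = 47.38°
47.38° ≤ 2α = 53.13°  →  valid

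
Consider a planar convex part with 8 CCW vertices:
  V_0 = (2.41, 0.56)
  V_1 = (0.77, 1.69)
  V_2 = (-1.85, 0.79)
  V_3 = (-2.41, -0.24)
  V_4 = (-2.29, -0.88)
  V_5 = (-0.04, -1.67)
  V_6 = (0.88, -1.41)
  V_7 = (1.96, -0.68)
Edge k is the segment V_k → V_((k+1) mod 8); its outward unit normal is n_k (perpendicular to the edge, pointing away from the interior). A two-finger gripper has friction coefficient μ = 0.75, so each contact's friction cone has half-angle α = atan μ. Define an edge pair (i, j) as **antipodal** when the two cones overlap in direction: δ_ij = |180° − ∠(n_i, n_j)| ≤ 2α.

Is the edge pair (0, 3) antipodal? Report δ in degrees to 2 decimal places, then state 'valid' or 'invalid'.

α = atan 0.75 = 36.87°;  2α = 73.74°
edge 0: e_0 = (-1.64, +1.13);  n_0 = (+0.5674, +0.8235)
edge 3: e_3 = (+0.12, -0.64);  n_3 = (-0.9829, -0.1843)
∠(n_0, n_3) = 135.19°
δ = |180° − 135.19°| = 44.81°
44.81° ≤ 2α = 73.74°  →  valid

δ = 44.81°, valid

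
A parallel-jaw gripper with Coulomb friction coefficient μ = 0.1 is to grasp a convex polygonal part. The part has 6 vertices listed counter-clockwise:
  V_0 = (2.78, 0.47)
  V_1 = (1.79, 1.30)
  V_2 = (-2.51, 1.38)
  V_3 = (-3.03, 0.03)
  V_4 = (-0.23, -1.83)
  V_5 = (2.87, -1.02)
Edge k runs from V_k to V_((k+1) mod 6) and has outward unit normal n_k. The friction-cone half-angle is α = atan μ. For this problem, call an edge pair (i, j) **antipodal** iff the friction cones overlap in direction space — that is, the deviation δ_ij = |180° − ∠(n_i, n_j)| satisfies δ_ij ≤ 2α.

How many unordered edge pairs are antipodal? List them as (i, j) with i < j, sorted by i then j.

count = 1; pairs: (0,3)

α = atan 0.1 = 5.71°;  2α = 11.42°
n_0 = (+0.6425, +0.7663)
n_1 = (+0.0186, +0.9998)
n_2 = (-0.9332, +0.3594)
n_3 = (-0.5533, -0.8330)
n_4 = (+0.2528, -0.9675)
n_5 = (+0.9982, +0.0603)
  (0,1): δ = 141.09°  ·
  (0,2): δ = 71.09°  ·
  (0,3): δ = 6.38°  ✓
  (0,4): δ = 54.62°  ·
  (0,5): δ = 133.43°  ·
  (1,2): δ = 110.00°  ·
  (1,3): δ = 32.53°  ·
  (1,4): δ = 15.71°  ·
  (1,5): δ = 94.52°  ·
  (2,3): δ = 102.53°  ·
  (2,4): δ = 54.29°  ·
  (2,5): δ = 24.52°  ·
  (3,4): δ = 131.76°  ·
  (3,5): δ = 52.95°  ·
  (4,5): δ = 101.19°  ·
antipodal pairs: 1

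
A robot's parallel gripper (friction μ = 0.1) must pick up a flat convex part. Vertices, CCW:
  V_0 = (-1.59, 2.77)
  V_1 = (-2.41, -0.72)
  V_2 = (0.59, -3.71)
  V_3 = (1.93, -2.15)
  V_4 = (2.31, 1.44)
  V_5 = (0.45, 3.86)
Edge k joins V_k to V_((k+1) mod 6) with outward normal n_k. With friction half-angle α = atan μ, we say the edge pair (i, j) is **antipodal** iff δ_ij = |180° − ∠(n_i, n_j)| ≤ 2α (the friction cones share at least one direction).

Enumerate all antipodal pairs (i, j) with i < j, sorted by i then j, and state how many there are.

count = 2; pairs: (0,3), (1,4)

α = atan 0.1 = 5.71°;  2α = 11.42°
n_0 = (-0.9735, +0.2287)
n_1 = (-0.7059, -0.7083)
n_2 = (+0.7586, -0.6516)
n_3 = (+0.9944, -0.1053)
n_4 = (+0.7929, +0.6094)
n_5 = (-0.4713, +0.8820)
  (0,1): δ = 121.68°  ·
  (0,2): δ = 27.44°  ·
  (0,3): δ = 7.18°  ✓
  (0,4): δ = 50.77°  ·
  (0,5): δ = 131.34°  ·
  (1,2): δ = 85.76°  ·
  (1,3): δ = 51.14°  ·
  (1,4): δ = 7.55°  ✓
  (1,5): δ = 73.02°  ·
  (2,3): δ = 145.38°  ·
  (2,4): δ = 101.79°  ·
  (2,5): δ = 21.22°  ·
  (3,4): δ = 136.41°  ·
  (3,5): δ = 55.84°  ·
  (4,5): δ = 99.43°  ·
antipodal pairs: 2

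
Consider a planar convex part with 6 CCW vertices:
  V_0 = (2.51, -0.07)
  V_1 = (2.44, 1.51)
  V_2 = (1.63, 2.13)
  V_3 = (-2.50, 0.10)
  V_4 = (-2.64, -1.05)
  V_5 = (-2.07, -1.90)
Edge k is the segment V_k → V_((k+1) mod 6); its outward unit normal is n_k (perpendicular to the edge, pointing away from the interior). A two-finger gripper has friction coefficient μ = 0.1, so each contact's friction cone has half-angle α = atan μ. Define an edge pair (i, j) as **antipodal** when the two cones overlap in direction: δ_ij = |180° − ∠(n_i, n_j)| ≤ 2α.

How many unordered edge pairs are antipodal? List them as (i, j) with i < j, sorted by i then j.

α = atan 0.1 = 5.71°;  2α = 11.42°
n_0 = (+0.9990, +0.0443)
n_1 = (+0.6078, +0.7941)
n_2 = (-0.4411, +0.8974)
n_3 = (-0.9927, +0.1208)
n_4 = (-0.8305, -0.5570)
n_5 = (+0.3710, -0.9286)
  (0,1): δ = 129.97°  ·
  (0,2): δ = 66.36°  ·
  (0,3): δ = 9.48°  ✓
  (0,4): δ = 31.31°  ·
  (0,5): δ = 109.24°  ·
  (1,2): δ = 116.39°  ·
  (1,3): δ = 59.51°  ·
  (1,4): δ = 18.72°  ·
  (1,5): δ = 59.21°  ·
  (2,3): δ = 123.12°  ·
  (2,4): δ = 82.33°  ·
  (2,5): δ = 4.40°  ✓
  (3,4): δ = 139.21°  ·
  (3,5): δ = 61.28°  ·
  (4,5): δ = 102.07°  ·
antipodal pairs: 2

count = 2; pairs: (0,3), (2,5)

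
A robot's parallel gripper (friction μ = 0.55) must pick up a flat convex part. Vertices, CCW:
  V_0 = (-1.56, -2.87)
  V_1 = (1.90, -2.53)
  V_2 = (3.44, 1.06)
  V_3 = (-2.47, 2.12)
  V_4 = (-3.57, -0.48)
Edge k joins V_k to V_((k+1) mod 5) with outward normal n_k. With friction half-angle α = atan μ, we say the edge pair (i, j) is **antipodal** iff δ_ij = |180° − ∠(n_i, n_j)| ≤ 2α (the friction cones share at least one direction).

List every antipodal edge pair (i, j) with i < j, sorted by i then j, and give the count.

count = 3; pairs: (0,2), (1,3), (2,4)

α = atan 0.55 = 28.81°;  2α = 57.62°
n_0 = (+0.0978, -0.9952)
n_1 = (+0.9190, -0.3942)
n_2 = (+0.1765, +0.9843)
n_3 = (-0.9210, +0.3896)
n_4 = (-0.7653, -0.6436)
  (0,1): δ = 118.83°  ·
  (0,2): δ = 15.78°  ✓
  (0,3): δ = 61.46°  ·
  (0,4): δ = 124.45°  ·
  (1,2): δ = 76.95°  ·
  (1,3): δ = 0.29°  ✓
  (1,4): δ = 63.28°  ·
  (2,3): δ = 102.76°  ·
  (2,4): δ = 39.77°  ✓
  (3,4): δ = 117.00°  ·
antipodal pairs: 3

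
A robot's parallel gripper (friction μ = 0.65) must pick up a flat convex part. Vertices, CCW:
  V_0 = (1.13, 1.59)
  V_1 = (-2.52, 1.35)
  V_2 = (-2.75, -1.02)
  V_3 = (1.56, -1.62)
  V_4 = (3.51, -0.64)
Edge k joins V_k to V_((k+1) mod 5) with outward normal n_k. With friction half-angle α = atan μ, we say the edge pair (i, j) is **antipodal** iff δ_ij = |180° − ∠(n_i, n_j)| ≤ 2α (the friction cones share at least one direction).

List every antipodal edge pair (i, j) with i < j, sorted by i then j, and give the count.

α = atan 0.65 = 33.02°;  2α = 66.05°
n_0 = (-0.0656, +0.9978)
n_1 = (-0.9953, +0.0966)
n_2 = (-0.1379, -0.9904)
n_3 = (+0.4490, -0.8935)
n_4 = (+0.6837, +0.7297)
  (0,1): δ = 99.30°  ·
  (0,2): δ = 11.69°  ✓
  (0,3): δ = 22.92°  ✓
  (0,4): δ = 133.10°  ·
  (1,2): δ = 92.38°  ·
  (1,3): δ = 57.77°  ✓
  (1,4): δ = 52.41°  ✓
  (2,3): δ = 145.39°  ·
  (2,4): δ = 35.21°  ✓
  (3,4): δ = 69.82°  ·
antipodal pairs: 5

count = 5; pairs: (0,2), (0,3), (1,3), (1,4), (2,4)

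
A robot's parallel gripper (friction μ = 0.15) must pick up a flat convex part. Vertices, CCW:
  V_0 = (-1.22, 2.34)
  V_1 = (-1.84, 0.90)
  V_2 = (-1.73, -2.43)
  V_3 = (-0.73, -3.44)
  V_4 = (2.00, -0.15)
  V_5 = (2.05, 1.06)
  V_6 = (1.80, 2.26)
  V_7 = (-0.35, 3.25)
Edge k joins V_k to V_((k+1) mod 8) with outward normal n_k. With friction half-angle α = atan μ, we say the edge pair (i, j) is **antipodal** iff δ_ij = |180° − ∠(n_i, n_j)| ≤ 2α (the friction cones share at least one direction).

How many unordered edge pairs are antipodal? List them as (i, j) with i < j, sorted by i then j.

count = 4; pairs: (0,3), (1,4), (1,5), (3,7)

α = atan 0.15 = 8.53°;  2α = 17.06°
n_0 = (-0.9185, +0.3955)
n_1 = (-0.9995, -0.0330)
n_2 = (-0.7106, -0.7036)
n_3 = (+0.7696, -0.6386)
n_4 = (+0.9991, -0.0413)
n_5 = (+0.9790, +0.2040)
n_6 = (+0.4183, +0.9083)
n_7 = (-0.7228, +0.6910)
  (0,1): δ = 154.81°  ·
  (0,2): δ = 111.99°  ·
  (0,3): δ = 16.39°  ✓
  (0,4): δ = 20.93°  ·
  (0,5): δ = 35.06°  ·
  (0,6): δ = 88.57°  ·
  (0,7): δ = 159.58°  ·
  (1,2): δ = 137.18°  ·
  (1,3): δ = 41.58°  ·
  (1,4): δ = 4.26°  ✓
  (1,5): δ = 9.88°  ✓
  (1,6): δ = 63.38°  ·
  (1,7): δ = 134.40°  ·
  (2,3): δ = 84.40°  ·
  (2,4): δ = 47.08°  ·
  (2,5): δ = 32.95°  ·
  (2,6): δ = 20.56°  ·
  (2,7): δ = 91.57°  ·
  (3,4): δ = 142.68°  ·
  (3,5): δ = 128.55°  ·
  (3,6): δ = 75.04°  ·
  (3,7): δ = 4.03°  ✓
  (4,5): δ = 165.87°  ·
  (4,6): δ = 112.36°  ·
  (4,7): δ = 41.35°  ·
  (5,6): δ = 126.49°  ·
  (5,7): δ = 55.48°  ·
  (6,7): δ = 108.99°  ·
antipodal pairs: 4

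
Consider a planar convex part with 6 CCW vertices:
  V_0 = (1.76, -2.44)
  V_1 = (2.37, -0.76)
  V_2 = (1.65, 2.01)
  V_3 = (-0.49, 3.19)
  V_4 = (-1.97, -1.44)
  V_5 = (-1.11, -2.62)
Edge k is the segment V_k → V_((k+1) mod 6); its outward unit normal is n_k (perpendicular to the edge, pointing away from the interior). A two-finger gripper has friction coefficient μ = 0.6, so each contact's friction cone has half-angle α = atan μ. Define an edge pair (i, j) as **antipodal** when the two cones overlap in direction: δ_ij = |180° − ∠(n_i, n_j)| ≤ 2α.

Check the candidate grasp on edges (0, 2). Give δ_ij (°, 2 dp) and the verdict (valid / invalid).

α = atan 0.6 = 30.96°;  2α = 61.93°
edge 0: e_0 = (+0.61, +1.68);  n_0 = (+0.9400, -0.3413)
edge 2: e_2 = (-2.14, +1.18);  n_2 = (+0.4829, +0.8757)
∠(n_0, n_2) = 81.08°
δ = |180° − 81.08°| = 98.92°
98.92° > 2α = 61.93°  →  invalid

δ = 98.92°, invalid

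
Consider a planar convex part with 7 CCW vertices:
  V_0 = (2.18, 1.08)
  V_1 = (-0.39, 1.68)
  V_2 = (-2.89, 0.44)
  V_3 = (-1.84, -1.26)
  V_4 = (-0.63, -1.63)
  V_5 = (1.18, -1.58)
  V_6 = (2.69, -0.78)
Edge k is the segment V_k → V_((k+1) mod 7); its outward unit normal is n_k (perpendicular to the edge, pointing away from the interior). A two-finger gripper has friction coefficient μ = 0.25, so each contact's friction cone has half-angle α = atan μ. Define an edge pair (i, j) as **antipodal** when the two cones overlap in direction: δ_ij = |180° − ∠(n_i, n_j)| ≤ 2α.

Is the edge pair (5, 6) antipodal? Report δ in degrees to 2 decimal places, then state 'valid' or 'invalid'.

δ = 102.58°, invalid

α = atan 0.25 = 14.04°;  2α = 28.07°
edge 5: e_5 = (+1.51, +0.80);  n_5 = (+0.4682, -0.8836)
edge 6: e_6 = (-0.51, +1.86);  n_6 = (+0.9644, +0.2644)
∠(n_5, n_6) = 77.42°
δ = |180° − 77.42°| = 102.58°
102.58° > 2α = 28.07°  →  invalid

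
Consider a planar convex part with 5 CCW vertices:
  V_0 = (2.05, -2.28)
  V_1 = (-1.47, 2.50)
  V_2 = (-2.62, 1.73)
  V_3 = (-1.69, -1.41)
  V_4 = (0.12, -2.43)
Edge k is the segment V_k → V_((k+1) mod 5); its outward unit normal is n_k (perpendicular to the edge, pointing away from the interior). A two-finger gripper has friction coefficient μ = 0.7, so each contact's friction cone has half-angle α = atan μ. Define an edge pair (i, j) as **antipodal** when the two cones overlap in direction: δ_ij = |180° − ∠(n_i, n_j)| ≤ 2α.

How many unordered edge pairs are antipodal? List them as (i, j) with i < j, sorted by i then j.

α = atan 0.7 = 34.99°;  2α = 69.98°
n_0 = (+0.8052, +0.5930)
n_1 = (-0.5564, +0.8309)
n_2 = (-0.9588, -0.2840)
n_3 = (-0.4909, -0.8712)
n_4 = (+0.0775, -0.9970)
  (0,1): δ = 92.56°  ·
  (0,2): δ = 19.87°  ✓
  (0,3): δ = 24.23°  ✓
  (0,4): δ = 58.08°  ✓
  (1,2): δ = 107.31°  ·
  (1,3): δ = 63.21°  ✓
  (1,4): δ = 29.36°  ✓
  (2,3): δ = 135.90°  ·
  (2,4): δ = 102.05°  ·
  (3,4): δ = 146.15°  ·
antipodal pairs: 5

count = 5; pairs: (0,2), (0,3), (0,4), (1,3), (1,4)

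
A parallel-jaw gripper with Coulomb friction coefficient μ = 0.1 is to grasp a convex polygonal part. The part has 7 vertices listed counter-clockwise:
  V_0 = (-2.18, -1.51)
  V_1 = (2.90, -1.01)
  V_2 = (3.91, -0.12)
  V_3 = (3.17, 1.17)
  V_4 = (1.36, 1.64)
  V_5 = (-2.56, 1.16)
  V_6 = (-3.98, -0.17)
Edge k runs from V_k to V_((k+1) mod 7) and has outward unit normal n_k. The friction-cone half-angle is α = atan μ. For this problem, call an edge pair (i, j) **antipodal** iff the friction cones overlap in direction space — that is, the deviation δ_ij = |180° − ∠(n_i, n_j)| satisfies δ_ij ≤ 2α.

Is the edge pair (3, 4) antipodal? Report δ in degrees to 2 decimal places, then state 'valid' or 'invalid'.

δ = 158.46°, invalid

α = atan 0.1 = 5.71°;  2α = 11.42°
edge 3: e_3 = (-1.81, +0.47);  n_3 = (+0.2513, +0.9679)
edge 4: e_4 = (-3.92, -0.48);  n_4 = (-0.1215, +0.9926)
∠(n_3, n_4) = 21.54°
δ = |180° − 21.54°| = 158.46°
158.46° > 2α = 11.42°  →  invalid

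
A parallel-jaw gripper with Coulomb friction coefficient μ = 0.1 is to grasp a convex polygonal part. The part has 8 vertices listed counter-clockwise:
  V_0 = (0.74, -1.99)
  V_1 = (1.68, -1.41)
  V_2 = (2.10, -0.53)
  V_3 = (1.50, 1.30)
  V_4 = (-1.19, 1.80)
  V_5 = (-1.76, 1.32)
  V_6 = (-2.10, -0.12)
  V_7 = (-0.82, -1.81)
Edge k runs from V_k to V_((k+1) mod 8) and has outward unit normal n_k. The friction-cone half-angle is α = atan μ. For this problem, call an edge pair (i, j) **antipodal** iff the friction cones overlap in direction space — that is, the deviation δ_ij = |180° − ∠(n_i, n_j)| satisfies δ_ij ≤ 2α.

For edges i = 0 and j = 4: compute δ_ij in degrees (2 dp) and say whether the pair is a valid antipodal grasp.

α = atan 0.1 = 5.71°;  2α = 11.42°
edge 0: e_0 = (+0.94, +0.58);  n_0 = (+0.5251, -0.8510)
edge 4: e_4 = (-0.57, -0.48);  n_4 = (-0.6441, +0.7649)
∠(n_0, n_4) = 171.57°
δ = |180° − 171.57°| = 8.43°
8.43° ≤ 2α = 11.42°  →  valid

δ = 8.43°, valid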